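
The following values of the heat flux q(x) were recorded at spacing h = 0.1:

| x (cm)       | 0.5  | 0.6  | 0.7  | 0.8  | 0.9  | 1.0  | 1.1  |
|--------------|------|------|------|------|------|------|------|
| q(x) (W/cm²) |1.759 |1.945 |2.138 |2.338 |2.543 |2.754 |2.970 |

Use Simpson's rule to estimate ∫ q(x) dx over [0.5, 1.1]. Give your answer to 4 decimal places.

1.4080

h = 0.1, n = 6.
(h/3)·[y₀ + 4y₁ + 2y₂ + 4y₃ + 2y₄ + 4y₅ + y₆] = 0.033333·(42.239) = 1.4080.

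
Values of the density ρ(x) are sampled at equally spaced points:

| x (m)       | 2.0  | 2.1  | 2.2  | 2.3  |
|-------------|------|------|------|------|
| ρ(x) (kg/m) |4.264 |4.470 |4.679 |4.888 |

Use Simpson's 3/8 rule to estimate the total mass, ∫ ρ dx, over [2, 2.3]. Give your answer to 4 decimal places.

1.3725

h = 0.1, n = 3.
(3h/8)·[y₀ + 3y₁ + 3y₂ + y₃] = 0.0375·(36.599) = 1.3725.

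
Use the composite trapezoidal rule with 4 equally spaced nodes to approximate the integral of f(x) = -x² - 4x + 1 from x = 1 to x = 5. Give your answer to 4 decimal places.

-86.5185

h = (5 − 1)/3 = 1.333333.
Nodes x₀,…,x₃ = 1, 2.333333, 3.666667, 5.
f(x) = -x² - 4x + 1: f₀=-4, f₁=-13.777778, f₂=-27.111111, f₃=-44.
(h/2)·[f₀ + 2f₁ + 2f₂ + f₃] = 0.666667·(-129.777778) = -86.5185.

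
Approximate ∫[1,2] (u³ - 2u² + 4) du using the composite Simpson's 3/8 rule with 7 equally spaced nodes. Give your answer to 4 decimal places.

3.0833

h = (2 − 1)/6 = 0.166667.
Nodes u₀,…,u₆ = 1, 1.166667, 1.333333, 1.5, 1.666667, 1.833333, 2.
f(u) = u³ - 2u² + 4: f₀=3, f₁=2.865741, f₂=2.814815, f₃=2.875, f₄=3.074074, f₅=3.439815, f₆=4.
(3h/8)·[f₀ + 3f₁ + 3f₂ + 2f₃ + 3f₄ + 3f₅ + f₆] = 0.0625·(49.333333) = 3.0833.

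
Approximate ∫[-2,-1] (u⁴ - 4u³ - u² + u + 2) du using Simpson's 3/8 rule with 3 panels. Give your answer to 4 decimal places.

19.3704

h = (-1 − (-2))/3 = 0.333333.
Nodes u₀,…,u₃ = -2, -1.666667, -1.333333, -1.
f(u) = u⁴ - 4u³ - u² + u + 2: f₀=44, f₁=23.790123, f₂=11.530864, f₃=5.
(3h/8)·[f₀ + 3f₁ + 3f₂ + f₃] = 0.125·(154.962963) = 19.3704.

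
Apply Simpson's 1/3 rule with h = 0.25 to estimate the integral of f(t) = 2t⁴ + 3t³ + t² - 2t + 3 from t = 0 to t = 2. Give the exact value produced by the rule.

h = (2 − 0)/8 = 0.25.
Nodes t₀,…,t₈ = 0, 0.25, 0.5, 0.75, 1, 1.25, 1.5, 1.75, 2.
f(t) = 2t⁴ + 3t³ + t² - 2t + 3: f₀=3, f₁=2.6171875, f₂=2.75, f₃=3.9609375, f₄=7, f₅=12.8046875, f₆=22.5, f₇=37.3984375, f₈=59.
(h/3)·[f₀ + 4f₁ + 2f₂ + 4f₃ + 2f₄ + 4f₅ + 2f₆ + 4f₇ + f₈] = 0.083333·(353.625) = 29.46875.

29.46875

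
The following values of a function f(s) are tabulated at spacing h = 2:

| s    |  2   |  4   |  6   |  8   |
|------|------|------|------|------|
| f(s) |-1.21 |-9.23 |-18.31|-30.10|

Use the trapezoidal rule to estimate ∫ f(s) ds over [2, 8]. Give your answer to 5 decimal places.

-86.39000

h = 2, n = 3.
(h/2)·[y₀ + 2y₁ + 2y₂ + y₃] = 1·(-86.39) = -86.39000.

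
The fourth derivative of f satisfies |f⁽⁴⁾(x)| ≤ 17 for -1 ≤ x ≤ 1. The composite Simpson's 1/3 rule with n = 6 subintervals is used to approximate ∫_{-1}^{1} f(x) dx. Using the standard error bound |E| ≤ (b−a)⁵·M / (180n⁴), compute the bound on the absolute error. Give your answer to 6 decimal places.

0.002332

|E| ≤ (2)⁵·17 / (180·6⁴) = 544/233280 = 0.002332.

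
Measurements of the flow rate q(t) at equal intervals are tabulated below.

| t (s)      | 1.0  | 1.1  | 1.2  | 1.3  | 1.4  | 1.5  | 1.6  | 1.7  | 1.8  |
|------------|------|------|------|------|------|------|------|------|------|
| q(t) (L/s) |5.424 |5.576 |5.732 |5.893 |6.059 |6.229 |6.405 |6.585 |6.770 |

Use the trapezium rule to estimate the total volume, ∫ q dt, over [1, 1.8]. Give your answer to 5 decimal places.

4.85760

h = 0.1, n = 8.
(h/2)·[y₀ + 2y₁ + 2y₂ + 2y₃ + 2y₄ + 2y₅ + 2y₆ + 2y₇ + y₈] = 0.05·(97.152) = 4.85760.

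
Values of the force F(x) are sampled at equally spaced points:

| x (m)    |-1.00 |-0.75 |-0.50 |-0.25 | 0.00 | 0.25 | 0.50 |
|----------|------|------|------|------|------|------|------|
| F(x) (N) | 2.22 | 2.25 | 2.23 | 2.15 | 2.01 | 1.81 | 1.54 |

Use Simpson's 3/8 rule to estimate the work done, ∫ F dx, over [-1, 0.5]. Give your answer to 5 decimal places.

3.09000

h = 0.25, n = 6.
(3h/8)·[y₀ + 3y₁ + 3y₂ + 2y₃ + 3y₄ + 3y₅ + y₆] = 0.09375·(32.96) = 3.09000.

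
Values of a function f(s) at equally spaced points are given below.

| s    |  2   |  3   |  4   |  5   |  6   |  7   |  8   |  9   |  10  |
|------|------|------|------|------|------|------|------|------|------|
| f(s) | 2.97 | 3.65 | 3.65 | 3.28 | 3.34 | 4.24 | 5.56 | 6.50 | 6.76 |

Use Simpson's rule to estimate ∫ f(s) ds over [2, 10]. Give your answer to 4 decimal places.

35.1700

h = 1, n = 8.
(h/3)·[y₀ + 4y₁ + 2y₂ + 4y₃ + 2y₄ + 4y₅ + 2y₆ + 4y₇ + y₈] = 0.333333·(105.51) = 35.1700.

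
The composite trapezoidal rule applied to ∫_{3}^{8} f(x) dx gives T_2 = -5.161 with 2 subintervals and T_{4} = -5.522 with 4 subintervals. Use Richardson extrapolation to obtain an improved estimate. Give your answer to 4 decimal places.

-5.6423

R = (4·T_{4} − T_2) / 3 = (4·(-5.522) − (-5.161))/3 = (-16.927)/3 = -5.6423.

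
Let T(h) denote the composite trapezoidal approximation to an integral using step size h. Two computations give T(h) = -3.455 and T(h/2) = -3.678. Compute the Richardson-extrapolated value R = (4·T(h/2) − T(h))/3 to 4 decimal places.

-3.7523

R = (4·T(h/2) − T(h)) / 3 = (4·(-3.678) − (-3.455))/3 = (-11.257)/3 = -3.7523.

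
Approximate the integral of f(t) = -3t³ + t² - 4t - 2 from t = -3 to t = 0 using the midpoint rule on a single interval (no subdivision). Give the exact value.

M = (b−a)·f(-1.5) = 3·(16.375) = 49.125.

49.125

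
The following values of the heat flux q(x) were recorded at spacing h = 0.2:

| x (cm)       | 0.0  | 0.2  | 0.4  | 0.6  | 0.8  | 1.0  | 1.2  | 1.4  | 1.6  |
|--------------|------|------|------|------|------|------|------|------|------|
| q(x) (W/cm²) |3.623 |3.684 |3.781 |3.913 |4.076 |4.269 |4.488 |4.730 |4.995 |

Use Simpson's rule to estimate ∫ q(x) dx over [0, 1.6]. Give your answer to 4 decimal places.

6.6461

h = 0.2, n = 8.
(h/3)·[y₀ + 4y₁ + 2y₂ + 4y₃ + 2y₄ + 4y₅ + 2y₆ + 4y₇ + y₈] = 0.066667·(99.692) = 6.6461.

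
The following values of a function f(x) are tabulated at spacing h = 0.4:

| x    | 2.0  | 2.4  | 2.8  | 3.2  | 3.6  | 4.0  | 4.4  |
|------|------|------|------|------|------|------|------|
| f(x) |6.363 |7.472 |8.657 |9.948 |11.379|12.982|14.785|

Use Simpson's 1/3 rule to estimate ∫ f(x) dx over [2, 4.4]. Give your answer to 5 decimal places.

h = 0.4, n = 6.
(h/3)·[y₀ + 4y₁ + 2y₂ + 4y₃ + 2y₄ + 4y₅ + y₆] = 0.133333·(182.828) = 24.37707.

24.37707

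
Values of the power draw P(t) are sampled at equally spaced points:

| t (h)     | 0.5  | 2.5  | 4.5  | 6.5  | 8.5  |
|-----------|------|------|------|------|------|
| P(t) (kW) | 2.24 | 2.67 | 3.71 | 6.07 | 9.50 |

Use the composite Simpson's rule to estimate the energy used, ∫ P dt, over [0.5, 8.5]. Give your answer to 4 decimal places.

h = 2, n = 4.
(h/3)·[y₀ + 4y₁ + 2y₂ + 4y₃ + y₄] = 0.666667·(54.12) = 36.0800.

36.0800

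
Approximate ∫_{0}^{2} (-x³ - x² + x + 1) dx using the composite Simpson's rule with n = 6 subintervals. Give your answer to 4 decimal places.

-2.6667

h = (2 − 0)/6 = 0.333333.
Nodes x₀,…,x₆ = 0, 0.333333, 0.666667, 1, 1.333333, 1.666667, 2.
f(x) = -x³ - x² + x + 1: f₀=1, f₁=1.185185, f₂=0.925926, f₃=0, f₄=-1.814815, f₅=-4.740741, f₆=-9.
(h/3)·[f₀ + 4f₁ + 2f₂ + 4f₃ + 2f₄ + 4f₅ + f₆] = 0.111111·(-24) = -2.6667.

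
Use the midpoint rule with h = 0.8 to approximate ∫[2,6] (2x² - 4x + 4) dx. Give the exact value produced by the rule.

90.24

h = (6 − 2)/5 = 0.8.
Midpoints m₁,…,m₅ = 2.4, 3.2, 4, 4.8, 5.6.
f(m₁)=5.92, f(m₂)=11.68, f(m₃)=20, f(m₄)=30.88, f(m₅)=44.32.
h·[f(m₁) + f(m₂) + f(m₃) + f(m₄) + f(m₅)] = 0.8·(112.8) = 90.24.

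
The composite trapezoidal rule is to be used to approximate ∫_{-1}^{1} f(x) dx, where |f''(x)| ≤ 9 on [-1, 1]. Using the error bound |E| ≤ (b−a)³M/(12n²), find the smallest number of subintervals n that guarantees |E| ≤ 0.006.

Need 72/(12n²) ≤ 0.006.
n² ≥ 72/(12·0.006) = 1000 ⇒ n ≥ 31.6228, so the smallest n is 32.

32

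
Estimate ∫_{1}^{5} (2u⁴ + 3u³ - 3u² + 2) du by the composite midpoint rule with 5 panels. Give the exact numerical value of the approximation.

h = (5 − 1)/5 = 0.8.
Midpoints m₁,…,m₅ = 1.4, 2.2, 3, 3.8, 4.6.
f(m₁)=12.0352, f(m₂)=66.2752, f(m₃)=218, f(m₄)=540.3232, f(m₅)=1126.0192.
h·[f(m₁) + f(m₂) + f(m₃) + f(m₄) + f(m₅)] = 0.8·(1962.6528) = 1570.12224.

1570.12224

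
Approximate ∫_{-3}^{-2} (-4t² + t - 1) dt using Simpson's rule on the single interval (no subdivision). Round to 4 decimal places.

S = (b−a)/6 · [f(-3) + 4f(-2.5) + f(-2)] = 0.166667·[(-40) + 4·(-28.5) + (-19)] = -28.8333.

-28.8333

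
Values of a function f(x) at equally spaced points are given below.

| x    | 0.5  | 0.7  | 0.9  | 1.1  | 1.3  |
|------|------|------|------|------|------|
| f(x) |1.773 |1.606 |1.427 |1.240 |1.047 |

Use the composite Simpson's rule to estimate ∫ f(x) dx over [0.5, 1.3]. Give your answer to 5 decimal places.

1.13720

h = 0.2, n = 4.
(h/3)·[y₀ + 4y₁ + 2y₂ + 4y₃ + y₄] = 0.066667·(17.058) = 1.13720.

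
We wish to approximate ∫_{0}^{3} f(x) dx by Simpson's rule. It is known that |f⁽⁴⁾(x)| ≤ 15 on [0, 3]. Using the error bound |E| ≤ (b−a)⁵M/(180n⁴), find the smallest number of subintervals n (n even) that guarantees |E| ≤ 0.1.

Need 3645/(180n⁴) ≤ 0.1.
n⁴ ≥ 3645/(180·0.1) = 202.5 ⇒ n ≥ 3.7723, so the smallest even n is 4. (n must be even for Simpson's rule.)

4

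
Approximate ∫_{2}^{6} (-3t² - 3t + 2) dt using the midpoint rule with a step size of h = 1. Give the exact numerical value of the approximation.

-247

h = (6 − 2)/4 = 1.
Midpoints m₁,…,m₄ = 2.5, 3.5, 4.5, 5.5.
f(m₁)=-24.25, f(m₂)=-45.25, f(m₃)=-72.25, f(m₄)=-105.25.
h·[f(m₁) + f(m₂) + f(m₃) + f(m₄)] = 1·(-247) = -247.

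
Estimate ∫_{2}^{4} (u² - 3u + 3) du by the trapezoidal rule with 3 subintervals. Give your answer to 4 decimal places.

6.8148

h = (4 − 2)/3 = 0.666667.
Nodes u₀,…,u₃ = 2, 2.666667, 3.333333, 4.
f(u) = u² - 3u + 3: f₀=1, f₁=2.111111, f₂=4.111111, f₃=7.
(h/2)·[f₀ + 2f₁ + 2f₂ + f₃] = 0.333333·(20.444444) = 6.8148.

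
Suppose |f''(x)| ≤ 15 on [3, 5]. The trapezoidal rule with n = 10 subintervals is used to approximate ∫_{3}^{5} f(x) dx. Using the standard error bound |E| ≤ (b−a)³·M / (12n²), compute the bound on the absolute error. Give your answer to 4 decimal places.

0.1000

|E| ≤ (2)³·15 / (12·10²) = 120/1200 = 0.1000.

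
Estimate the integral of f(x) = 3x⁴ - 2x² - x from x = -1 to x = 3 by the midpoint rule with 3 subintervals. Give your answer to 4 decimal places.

101.1358

h = (3 − (-1))/3 = 1.333333.
Midpoints m₁,…,m₃ = -0.333333, 1, 2.333333.
f(m₁)=0.148148, f(m₂)=0, f(m₃)=75.703704.
h·[f(m₁) + f(m₂) + f(m₃)] = 1.333333·(75.851852) = 101.1358.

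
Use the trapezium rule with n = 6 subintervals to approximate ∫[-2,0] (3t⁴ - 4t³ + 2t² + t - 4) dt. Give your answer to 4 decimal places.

31.9383

h = (0 − (-2))/6 = 0.333333.
Nodes t₀,…,t₆ = -2, -1.666667, -1.333333, -1, -0.666667, -0.333333, 0.
f(t) = 3t⁴ - 4t³ + 2t² + t - 4: f₀=82, f₁=41.555556, f₂=17.185185, f₃=4, f₄=-2, f₅=-3.925926, f₆=-4.
(h/2)·[f₀ + 2f₁ + 2f₂ + 2f₃ + 2f₄ + 2f₅ + f₆] = 0.166667·(191.629630) = 31.9383.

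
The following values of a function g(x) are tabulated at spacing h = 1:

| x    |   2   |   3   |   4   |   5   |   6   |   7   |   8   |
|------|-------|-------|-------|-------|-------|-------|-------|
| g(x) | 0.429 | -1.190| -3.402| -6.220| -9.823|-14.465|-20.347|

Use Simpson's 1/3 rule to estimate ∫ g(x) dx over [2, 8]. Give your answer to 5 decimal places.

h = 1, n = 6.
(h/3)·[y₀ + 4y₁ + 2y₂ + 4y₃ + 2y₄ + 4y₅ + y₆] = 0.333333·(-133.868) = -44.62267.

-44.62267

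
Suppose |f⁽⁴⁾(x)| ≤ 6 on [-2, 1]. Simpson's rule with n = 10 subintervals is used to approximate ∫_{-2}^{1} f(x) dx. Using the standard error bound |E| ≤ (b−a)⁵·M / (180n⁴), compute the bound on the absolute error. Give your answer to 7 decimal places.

0.0008100

|E| ≤ (3)⁵·6 / (180·10⁴) = 1458/1800000 = 0.0008100.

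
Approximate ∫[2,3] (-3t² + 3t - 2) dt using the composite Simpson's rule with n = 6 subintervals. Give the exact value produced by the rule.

-13.5

h = (3 − 2)/6 = 0.166667.
Nodes t₀,…,t₆ = 2, 2.166667, 2.333333, 2.5, 2.666667, 2.833333, 3.
f(t) = -3t² + 3t - 2: f₀=-8, f₁=-9.583333, f₂=-11.333333, f₃=-13.25, f₄=-15.333333, f₅=-17.583333, f₆=-20.
(h/3)·[f₀ + 4f₁ + 2f₂ + 4f₃ + 2f₄ + 4f₅ + f₆] = 0.055556·(-243) = -13.5.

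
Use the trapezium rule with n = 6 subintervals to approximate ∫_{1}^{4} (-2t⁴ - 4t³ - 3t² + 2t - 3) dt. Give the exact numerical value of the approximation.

-735.8125

h = (4 − 1)/6 = 0.5.
Nodes t₀,…,t₆ = 1, 1.5, 2, 2.5, 3, 3.5, 4.
f(t) = -2t⁴ - 4t³ - 3t² + 2t - 3: f₀=-10, f₁=-30.375, f₂=-75, f₃=-157.375, f₄=-294, f₅=-504.375, f₆=-811.
(h/2)·[f₀ + 2f₁ + 2f₂ + 2f₃ + 2f₄ + 2f₅ + f₆] = 0.25·(-2943.25) = -735.8125.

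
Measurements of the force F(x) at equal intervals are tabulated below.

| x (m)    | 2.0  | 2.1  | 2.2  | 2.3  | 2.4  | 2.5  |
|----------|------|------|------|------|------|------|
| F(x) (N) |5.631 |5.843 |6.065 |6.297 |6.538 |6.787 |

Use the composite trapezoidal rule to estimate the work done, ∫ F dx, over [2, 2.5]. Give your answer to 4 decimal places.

3.0952

h = 0.1, n = 5.
(h/2)·[y₀ + 2y₁ + 2y₂ + 2y₃ + 2y₄ + y₅] = 0.05·(61.904) = 3.0952.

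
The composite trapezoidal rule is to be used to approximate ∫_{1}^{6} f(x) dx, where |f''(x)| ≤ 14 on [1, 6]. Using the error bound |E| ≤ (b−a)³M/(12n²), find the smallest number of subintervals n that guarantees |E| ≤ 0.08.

43

Need 1750/(12n²) ≤ 0.08.
n² ≥ 1750/(12·0.08) = 1822.92 ⇒ n ≥ 42.6956, so the smallest n is 43.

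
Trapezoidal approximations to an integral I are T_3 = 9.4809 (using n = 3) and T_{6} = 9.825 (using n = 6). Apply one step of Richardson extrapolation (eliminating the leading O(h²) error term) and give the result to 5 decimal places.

9.93970

R = (4·T_{6} − T_3) / 3 = (4·9.825 − 9.4809)/3 = (29.8191)/3 = 9.93970.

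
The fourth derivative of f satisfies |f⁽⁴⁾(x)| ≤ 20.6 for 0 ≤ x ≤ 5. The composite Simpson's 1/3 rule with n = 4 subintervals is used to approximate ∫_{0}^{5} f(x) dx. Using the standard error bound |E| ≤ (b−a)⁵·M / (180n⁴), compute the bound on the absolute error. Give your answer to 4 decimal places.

|E| ≤ (5)⁵·20.6 / (180·4⁴) = 64375/46080 = 1.3970.

1.3970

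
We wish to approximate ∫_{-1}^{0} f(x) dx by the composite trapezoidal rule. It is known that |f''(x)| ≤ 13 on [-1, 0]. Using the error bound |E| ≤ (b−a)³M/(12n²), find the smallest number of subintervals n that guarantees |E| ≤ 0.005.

Need 13/(12n²) ≤ 0.005.
n² ≥ 13/(12·0.005) = 216.667 ⇒ n ≥ 14.7196, so the smallest n is 15.

15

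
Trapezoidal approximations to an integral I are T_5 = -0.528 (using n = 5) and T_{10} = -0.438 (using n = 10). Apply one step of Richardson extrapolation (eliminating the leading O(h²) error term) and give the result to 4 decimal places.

-0.4080

R = (4·T_{10} − T_5) / 3 = (4·(-0.438) − (-0.528))/3 = (-1.224)/3 = -0.4080.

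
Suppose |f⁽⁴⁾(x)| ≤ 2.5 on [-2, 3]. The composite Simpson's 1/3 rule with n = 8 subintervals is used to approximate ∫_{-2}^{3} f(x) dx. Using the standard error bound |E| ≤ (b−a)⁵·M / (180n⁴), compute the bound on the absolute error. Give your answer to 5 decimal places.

0.01060

|E| ≤ (5)⁵·2.5 / (180·8⁴) = 7812.5/737280 = 0.01060.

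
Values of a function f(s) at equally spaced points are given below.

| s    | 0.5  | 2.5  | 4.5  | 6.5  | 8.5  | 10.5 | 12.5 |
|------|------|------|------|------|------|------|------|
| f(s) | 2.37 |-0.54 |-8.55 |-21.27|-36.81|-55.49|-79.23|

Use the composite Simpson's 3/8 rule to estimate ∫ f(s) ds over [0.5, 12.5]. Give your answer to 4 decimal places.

h = 2, n = 6.
(3h/8)·[y₀ + 3y₁ + 3y₂ + 2y₃ + 3y₄ + 3y₅ + y₆] = 0.75·(-423.57) = -317.6775.

-317.6775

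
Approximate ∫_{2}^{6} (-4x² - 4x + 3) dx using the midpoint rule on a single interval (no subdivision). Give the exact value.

-308

M = (b−a)·f(4) = 4·(-77) = -308.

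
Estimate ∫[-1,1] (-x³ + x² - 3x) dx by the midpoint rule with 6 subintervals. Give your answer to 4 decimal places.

h = (1 − (-1))/6 = 0.333333.
Midpoints m₁,…,m₆ = -0.833333, -0.5, -0.166667, 0.166667, 0.5, 0.833333.
f(m₁)=3.773148, f(m₂)=1.875, f(m₃)=0.532407, f(m₄)=-0.476852, f(m₅)=-1.375, f(m₆)=-2.384259.
h·[f(m₁) + f(m₂) + f(m₃) + f(m₄) + f(m₅) + f(m₆)] = 0.333333·(1.944444) = 0.6481.

0.6481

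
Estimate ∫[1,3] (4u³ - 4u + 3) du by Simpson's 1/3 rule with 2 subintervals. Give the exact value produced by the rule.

h = (3 − 1)/2 = 1.
Nodes u₀,…,u₂ = 1, 2, 3.
f(u) = 4u³ - 4u + 3: f₀=3, f₁=27, f₂=99.
(h/3)·[f₀ + 4f₁ + f₂] = 0.333333·(210) = 70.

70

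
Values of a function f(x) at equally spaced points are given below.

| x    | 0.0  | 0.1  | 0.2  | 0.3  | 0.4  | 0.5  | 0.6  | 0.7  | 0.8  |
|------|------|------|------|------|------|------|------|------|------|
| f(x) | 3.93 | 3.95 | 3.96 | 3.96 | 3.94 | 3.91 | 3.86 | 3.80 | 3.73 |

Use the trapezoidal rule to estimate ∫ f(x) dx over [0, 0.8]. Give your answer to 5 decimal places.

3.12100

h = 0.1, n = 8.
(h/2)·[y₀ + 2y₁ + 2y₂ + 2y₃ + 2y₄ + 2y₅ + 2y₆ + 2y₇ + y₈] = 0.05·(62.42) = 3.12100.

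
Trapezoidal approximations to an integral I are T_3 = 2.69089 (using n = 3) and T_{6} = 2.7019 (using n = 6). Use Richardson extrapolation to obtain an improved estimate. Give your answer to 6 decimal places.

2.705570

R = (4·T_{6} − T_3) / 3 = (4·2.7019 − 2.69089)/3 = (8.11671)/3 = 2.705570.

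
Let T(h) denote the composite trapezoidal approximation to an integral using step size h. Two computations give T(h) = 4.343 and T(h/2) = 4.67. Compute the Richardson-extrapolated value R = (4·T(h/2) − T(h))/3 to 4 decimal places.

4.7790

R = (4·T(h/2) − T(h)) / 3 = (4·4.67 − 4.343)/3 = (14.337)/3 = 4.7790.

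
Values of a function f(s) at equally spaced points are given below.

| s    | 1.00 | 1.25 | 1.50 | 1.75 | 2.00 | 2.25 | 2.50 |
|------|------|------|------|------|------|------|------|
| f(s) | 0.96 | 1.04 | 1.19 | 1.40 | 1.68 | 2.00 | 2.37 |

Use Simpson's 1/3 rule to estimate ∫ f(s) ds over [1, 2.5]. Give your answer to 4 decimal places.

h = 0.25, n = 6.
(h/3)·[y₀ + 4y₁ + 2y₂ + 4y₃ + 2y₄ + 4y₅ + y₆] = 0.083333·(26.83) = 2.2358.

2.2358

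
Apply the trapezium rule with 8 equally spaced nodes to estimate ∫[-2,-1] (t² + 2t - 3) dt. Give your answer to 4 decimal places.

h = (-1 − (-2))/7 = 0.142857.
Nodes t₀,…,t₇ = -2, -1.857143, -1.714286, -1.571429, -1.428571, -1.285714, -1.142857, -1.
f(t) = t² + 2t - 3: f₀=-3, f₁=-3.265306, f₂=-3.489796, f₃=-3.673469, f₄=-3.816327, f₅=-3.918367, f₆=-3.979592, f₇=-4.
(h/2)·[f₀ + 2f₁ + 2f₂ + 2f₃ + 2f₄ + 2f₅ + 2f₆ + f₇] = 0.071429·(-51.285714) = -3.6633.

-3.6633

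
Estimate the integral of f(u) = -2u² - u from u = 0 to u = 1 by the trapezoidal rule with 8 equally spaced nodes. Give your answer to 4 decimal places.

-1.1735

h = (1 − 0)/7 = 0.142857.
Nodes u₀,…,u₇ = 0, 0.142857, 0.285714, 0.428571, 0.571429, 0.714286, 0.857143, 1.
f(u) = -2u² - u: f₀=0, f₁=-0.183673, f₂=-0.448980, f₃=-0.795918, f₄=-1.224490, f₅=-1.734694, f₆=-2.326531, f₇=-3.
(h/2)·[f₀ + 2f₁ + 2f₂ + 2f₃ + 2f₄ + 2f₅ + 2f₆ + f₇] = 0.071429·(-16.428571) = -1.1735.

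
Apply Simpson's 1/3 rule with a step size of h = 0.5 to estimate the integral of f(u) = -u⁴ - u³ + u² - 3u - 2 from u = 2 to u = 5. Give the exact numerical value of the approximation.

-769.375

h = (5 − 2)/6 = 0.5.
Nodes u₀,…,u₆ = 2, 2.5, 3, 3.5, 4, 4.5, 5.
f(u) = -u⁴ - u³ + u² - 3u - 2: f₀=-28, f₁=-57.9375, f₂=-110, f₃=-193.1875, f₄=-318, f₅=-496.4375, f₆=-742.
(h/3)·[f₀ + 4f₁ + 2f₂ + 4f₃ + 2f₄ + 4f₅ + f₆] = 0.166667·(-4616.25) = -769.375.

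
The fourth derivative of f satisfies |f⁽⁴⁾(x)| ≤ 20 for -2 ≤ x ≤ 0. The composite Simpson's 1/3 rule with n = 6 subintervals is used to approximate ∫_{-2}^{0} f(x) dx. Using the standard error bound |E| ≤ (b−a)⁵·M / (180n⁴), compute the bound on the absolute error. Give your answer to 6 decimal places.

0.002743

|E| ≤ (2)⁵·20 / (180·6⁴) = 640/233280 = 0.002743.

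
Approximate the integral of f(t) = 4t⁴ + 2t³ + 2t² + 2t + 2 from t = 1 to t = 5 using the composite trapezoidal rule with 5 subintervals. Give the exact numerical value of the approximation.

h = (5 − 1)/5 = 0.8.
Nodes t₀,…,t₅ = 1, 1.8, 2.6, 3.4, 4.2, 5.
f(t) = 4t⁴ + 2t³ + 2t² + 2t + 2: f₀=12, f₁=65.7344, f₂=238.6624, f₃=645.0624, f₄=1438.5344, f₅=2812.
(h/2)·[f₀ + 2f₁ + 2f₂ + 2f₃ + 2f₄ + f₅] = 0.4·(7599.9872) = 3039.99488.

3039.99488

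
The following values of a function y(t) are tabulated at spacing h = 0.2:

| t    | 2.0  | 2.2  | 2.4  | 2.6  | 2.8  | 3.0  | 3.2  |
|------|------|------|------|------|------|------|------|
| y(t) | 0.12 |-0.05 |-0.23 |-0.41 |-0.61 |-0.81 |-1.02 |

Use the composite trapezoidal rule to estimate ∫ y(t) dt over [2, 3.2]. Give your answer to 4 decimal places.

-0.5120

h = 0.2, n = 6.
(h/2)·[y₀ + 2y₁ + 2y₂ + 2y₃ + 2y₄ + 2y₅ + y₆] = 0.1·(-5.12) = -0.5120.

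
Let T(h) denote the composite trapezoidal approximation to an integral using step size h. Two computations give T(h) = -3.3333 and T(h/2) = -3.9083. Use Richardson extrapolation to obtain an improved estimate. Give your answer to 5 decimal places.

-4.09997

R = (4·T(h/2) − T(h)) / 3 = (4·(-3.9083) − (-3.3333))/3 = (-12.2999)/3 = -4.09997.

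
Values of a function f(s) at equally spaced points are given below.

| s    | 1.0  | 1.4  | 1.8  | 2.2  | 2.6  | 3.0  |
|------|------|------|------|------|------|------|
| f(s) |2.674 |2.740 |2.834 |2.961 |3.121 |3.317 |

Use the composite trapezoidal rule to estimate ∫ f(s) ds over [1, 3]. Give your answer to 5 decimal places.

5.86060

h = 0.4, n = 5.
(h/2)·[y₀ + 2y₁ + 2y₂ + 2y₃ + 2y₄ + y₅] = 0.2·(29.303) = 5.86060.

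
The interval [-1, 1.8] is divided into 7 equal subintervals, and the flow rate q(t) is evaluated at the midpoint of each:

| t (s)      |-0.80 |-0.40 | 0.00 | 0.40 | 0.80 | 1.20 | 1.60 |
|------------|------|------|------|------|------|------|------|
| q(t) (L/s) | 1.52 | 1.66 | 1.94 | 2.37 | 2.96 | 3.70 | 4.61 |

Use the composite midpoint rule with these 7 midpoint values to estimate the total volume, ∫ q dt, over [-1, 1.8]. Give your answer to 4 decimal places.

h = 0.4, n = 7.
h·[y(m₁) + y(m₂) + y(m₃) + y(m₄) + y(m₅) + y(m₆) + y(m₇)] = 0.4·(18.76) = 7.5040.

7.5040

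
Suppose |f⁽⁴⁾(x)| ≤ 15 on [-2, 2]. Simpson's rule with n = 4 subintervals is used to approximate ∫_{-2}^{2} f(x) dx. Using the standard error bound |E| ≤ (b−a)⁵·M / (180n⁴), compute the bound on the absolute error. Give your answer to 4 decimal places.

|E| ≤ (4)⁵·15 / (180·4⁴) = 15360/46080 = 0.3333.

0.3333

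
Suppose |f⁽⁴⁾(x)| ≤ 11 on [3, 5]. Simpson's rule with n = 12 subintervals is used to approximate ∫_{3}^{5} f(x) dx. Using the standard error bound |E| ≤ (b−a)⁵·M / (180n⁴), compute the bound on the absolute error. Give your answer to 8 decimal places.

0.00009431

|E| ≤ (2)⁵·11 / (180·12⁴) = 352/3732480 = 0.00009431.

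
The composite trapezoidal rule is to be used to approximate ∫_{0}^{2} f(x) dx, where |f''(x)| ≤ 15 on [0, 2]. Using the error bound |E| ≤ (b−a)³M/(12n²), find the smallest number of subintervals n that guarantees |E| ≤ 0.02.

23

Need 120/(12n²) ≤ 0.02.
n² ≥ 120/(12·0.02) = 500 ⇒ n ≥ 22.3607, so the smallest n is 23.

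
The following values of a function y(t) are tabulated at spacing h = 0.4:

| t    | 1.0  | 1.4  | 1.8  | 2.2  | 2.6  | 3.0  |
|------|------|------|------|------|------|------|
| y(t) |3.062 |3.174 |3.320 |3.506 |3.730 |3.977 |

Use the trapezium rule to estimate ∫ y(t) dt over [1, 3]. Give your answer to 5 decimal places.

6.89980

h = 0.4, n = 5.
(h/2)·[y₀ + 2y₁ + 2y₂ + 2y₃ + 2y₄ + y₅] = 0.2·(34.499) = 6.89980.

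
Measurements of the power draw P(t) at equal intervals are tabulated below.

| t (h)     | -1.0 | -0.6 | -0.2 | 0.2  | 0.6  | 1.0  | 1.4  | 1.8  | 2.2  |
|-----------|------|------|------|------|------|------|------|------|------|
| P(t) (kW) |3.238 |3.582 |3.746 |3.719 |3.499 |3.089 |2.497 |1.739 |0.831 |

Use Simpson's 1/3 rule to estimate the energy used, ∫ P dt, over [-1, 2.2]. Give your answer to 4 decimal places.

9.6092

h = 0.4, n = 8.
(h/3)·[y₀ + 4y₁ + 2y₂ + 4y₃ + 2y₄ + 4y₅ + 2y₆ + 4y₇ + y₈] = 0.133333·(72.069) = 9.6092.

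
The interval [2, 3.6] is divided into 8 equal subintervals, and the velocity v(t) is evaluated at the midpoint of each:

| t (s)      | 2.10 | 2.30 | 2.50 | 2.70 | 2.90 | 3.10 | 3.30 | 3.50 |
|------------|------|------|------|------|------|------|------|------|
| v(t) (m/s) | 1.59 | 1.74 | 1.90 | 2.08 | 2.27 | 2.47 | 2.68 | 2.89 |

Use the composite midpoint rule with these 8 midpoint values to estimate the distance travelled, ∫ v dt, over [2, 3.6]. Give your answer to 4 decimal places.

3.5240

h = 0.2, n = 8.
h·[y(m₁) + y(m₂) + y(m₃) + y(m₄) + y(m₅) + y(m₆) + y(m₇) + y(m₈)] = 0.2·(17.62) = 3.5240.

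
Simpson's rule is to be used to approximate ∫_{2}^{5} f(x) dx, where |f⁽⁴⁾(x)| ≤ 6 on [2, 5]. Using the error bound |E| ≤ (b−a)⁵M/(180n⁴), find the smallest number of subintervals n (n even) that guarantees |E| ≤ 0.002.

8

Need 1458/(180n⁴) ≤ 0.002.
n⁴ ≥ 1458/(180·0.002) = 4050 ⇒ n ≥ 7.9774, so the smallest even n is 8. (n must be even for Simpson's rule.)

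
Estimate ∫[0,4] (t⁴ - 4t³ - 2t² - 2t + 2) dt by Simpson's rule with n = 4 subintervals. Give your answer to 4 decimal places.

h = (4 − 0)/4 = 1.
Nodes t₀,…,t₄ = 0, 1, 2, 3, 4.
f(t) = t⁴ - 4t³ - 2t² - 2t + 2: f₀=2, f₁=-5, f₂=-26, f₃=-49, f₄=-38.
(h/3)·[f₀ + 4f₁ + 2f₂ + 4f₃ + f₄] = 0.333333·(-304) = -101.3333.

-101.3333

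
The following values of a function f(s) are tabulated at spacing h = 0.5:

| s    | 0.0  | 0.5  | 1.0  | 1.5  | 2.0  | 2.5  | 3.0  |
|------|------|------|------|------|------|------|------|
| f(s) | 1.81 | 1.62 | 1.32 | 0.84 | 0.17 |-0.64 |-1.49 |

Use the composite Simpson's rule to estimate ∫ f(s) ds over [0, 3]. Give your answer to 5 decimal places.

h = 0.5, n = 6.
(h/3)·[y₀ + 4y₁ + 2y₂ + 4y₃ + 2y₄ + 4y₅ + y₆] = 0.166667·(10.58) = 1.76333.

1.76333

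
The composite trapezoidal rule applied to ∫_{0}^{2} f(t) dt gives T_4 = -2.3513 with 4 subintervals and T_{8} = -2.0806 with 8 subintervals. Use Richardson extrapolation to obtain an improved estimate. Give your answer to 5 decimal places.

-1.99037

R = (4·T_{8} − T_4) / 3 = (4·(-2.0806) − (-2.3513))/3 = (-5.9711)/3 = -1.99037.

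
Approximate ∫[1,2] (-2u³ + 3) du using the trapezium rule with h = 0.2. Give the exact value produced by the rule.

h = (2 − 1)/5 = 0.2.
Nodes u₀,…,u₅ = 1, 1.2, 1.4, 1.6, 1.8, 2.
f(u) = -2u³ + 3: f₀=1, f₁=-0.456, f₂=-2.488, f₃=-5.192, f₄=-8.664, f₅=-13.
(h/2)·[f₀ + 2f₁ + 2f₂ + 2f₃ + 2f₄ + f₅] = 0.1·(-45.6) = -4.56.

-4.56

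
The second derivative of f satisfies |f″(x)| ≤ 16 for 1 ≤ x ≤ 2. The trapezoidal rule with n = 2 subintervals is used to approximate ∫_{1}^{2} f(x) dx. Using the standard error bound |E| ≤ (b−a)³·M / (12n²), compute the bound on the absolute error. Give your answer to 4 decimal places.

|E| ≤ (1)³·16 / (12·2²) = 16/48 = 0.3333.

0.3333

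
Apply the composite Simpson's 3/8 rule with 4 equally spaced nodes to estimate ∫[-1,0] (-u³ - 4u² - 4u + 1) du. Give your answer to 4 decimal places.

1.9167

h = (0 − (-1))/3 = 0.333333.
Nodes u₀,…,u₃ = -1, -0.666667, -0.333333, 0.
f(u) = -u³ - 4u² - 4u + 1: f₀=2, f₁=2.185185, f₂=1.925926, f₃=1.
(3h/8)·[f₀ + 3f₁ + 3f₂ + f₃] = 0.125·(15.333333) = 1.9167.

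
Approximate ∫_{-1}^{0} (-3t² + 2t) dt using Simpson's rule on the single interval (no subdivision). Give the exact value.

-2

S = (b−a)/6 · [f(-1) + 4f(-0.5) + f(0)] = 0.166667·[(-5) + 4·(-1.75) + 0] = -2.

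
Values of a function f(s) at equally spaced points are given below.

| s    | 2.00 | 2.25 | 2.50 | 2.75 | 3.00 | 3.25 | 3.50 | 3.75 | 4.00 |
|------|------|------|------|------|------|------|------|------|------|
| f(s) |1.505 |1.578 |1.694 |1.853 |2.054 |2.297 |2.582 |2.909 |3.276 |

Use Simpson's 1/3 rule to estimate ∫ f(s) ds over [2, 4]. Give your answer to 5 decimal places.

h = 0.25, n = 8.
(h/3)·[y₀ + 4y₁ + 2y₂ + 4y₃ + 2y₄ + 4y₅ + 2y₆ + 4y₇ + y₈] = 0.083333·(51.989) = 4.33242.

4.33242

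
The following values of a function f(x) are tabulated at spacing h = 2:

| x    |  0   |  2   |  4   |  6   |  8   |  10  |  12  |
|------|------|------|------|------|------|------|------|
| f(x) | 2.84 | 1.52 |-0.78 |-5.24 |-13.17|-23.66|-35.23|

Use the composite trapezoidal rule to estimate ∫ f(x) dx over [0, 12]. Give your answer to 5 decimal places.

-115.05000

h = 2, n = 6.
(h/2)·[y₀ + 2y₁ + 2y₂ + 2y₃ + 2y₄ + 2y₅ + y₆] = 1·(-115.05) = -115.05000.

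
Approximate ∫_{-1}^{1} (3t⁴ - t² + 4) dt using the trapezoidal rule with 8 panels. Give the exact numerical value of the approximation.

h = (1 − (-1))/8 = 0.25.
Nodes t₀,…,t₈ = -1, -0.75, -0.5, -0.25, 0, 0.25, 0.5, 0.75, 1.
f(t) = 3t⁴ - t² + 4: f₀=6, f₁=4.38671875, f₂=3.9375, f₃=3.94921875, f₄=4, f₅=3.94921875, f₆=3.9375, f₇=4.38671875, f₈=6.
(h/2)·[f₀ + 2f₁ + 2f₂ + 2f₃ + 2f₄ + 2f₅ + 2f₆ + 2f₇ + f₈] = 0.125·(69.09375) = 8.63671875.

8.63671875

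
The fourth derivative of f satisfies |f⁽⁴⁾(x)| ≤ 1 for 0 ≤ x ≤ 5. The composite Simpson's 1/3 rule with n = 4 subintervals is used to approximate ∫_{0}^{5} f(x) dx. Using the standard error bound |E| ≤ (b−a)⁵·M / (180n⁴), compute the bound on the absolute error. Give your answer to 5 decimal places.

|E| ≤ (5)⁵·1 / (180·4⁴) = 3125/46080 = 0.06782.

0.06782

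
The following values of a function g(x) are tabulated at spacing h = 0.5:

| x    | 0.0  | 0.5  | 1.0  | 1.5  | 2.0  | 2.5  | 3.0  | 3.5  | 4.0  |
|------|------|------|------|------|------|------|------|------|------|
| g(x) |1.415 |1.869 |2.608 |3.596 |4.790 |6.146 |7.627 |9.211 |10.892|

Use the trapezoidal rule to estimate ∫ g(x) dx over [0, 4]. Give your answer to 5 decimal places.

h = 0.5, n = 8.
(h/2)·[y₀ + 2y₁ + 2y₂ + 2y₃ + 2y₄ + 2y₅ + 2y₆ + 2y₇ + y₈] = 0.25·(84.001) = 21.00025.

21.00025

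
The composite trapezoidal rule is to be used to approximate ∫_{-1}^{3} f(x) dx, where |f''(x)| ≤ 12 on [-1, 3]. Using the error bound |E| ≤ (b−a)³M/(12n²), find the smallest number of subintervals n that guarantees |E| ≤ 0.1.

Need 768/(12n²) ≤ 0.1.
n² ≥ 768/(12·0.1) = 640 ⇒ n ≥ 25.2982, so the smallest n is 26.

26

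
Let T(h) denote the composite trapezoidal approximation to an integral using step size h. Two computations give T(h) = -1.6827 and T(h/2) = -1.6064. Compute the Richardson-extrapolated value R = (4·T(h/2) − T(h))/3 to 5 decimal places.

R = (4·T(h/2) − T(h)) / 3 = (4·(-1.6064) − (-1.6827))/3 = (-4.7429)/3 = -1.58097.

-1.58097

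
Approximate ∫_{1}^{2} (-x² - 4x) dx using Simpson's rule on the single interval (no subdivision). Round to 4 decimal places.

S = (b−a)/6 · [f(1) + 4f(1.5) + f(2)] = 0.166667·[(-5) + 4·(-8.25) + (-12)] = -8.3333.

-8.3333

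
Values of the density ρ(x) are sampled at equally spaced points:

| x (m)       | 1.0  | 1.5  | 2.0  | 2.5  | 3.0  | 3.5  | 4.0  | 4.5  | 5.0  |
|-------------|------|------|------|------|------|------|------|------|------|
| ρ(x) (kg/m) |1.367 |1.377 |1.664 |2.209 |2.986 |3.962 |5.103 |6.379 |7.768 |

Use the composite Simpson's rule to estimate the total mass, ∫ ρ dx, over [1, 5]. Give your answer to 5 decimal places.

14.05817

h = 0.5, n = 8.
(h/3)·[y₀ + 4y₁ + 2y₂ + 4y₃ + 2y₄ + 4y₅ + 2y₆ + 4y₇ + y₈] = 0.166667·(84.349) = 14.05817.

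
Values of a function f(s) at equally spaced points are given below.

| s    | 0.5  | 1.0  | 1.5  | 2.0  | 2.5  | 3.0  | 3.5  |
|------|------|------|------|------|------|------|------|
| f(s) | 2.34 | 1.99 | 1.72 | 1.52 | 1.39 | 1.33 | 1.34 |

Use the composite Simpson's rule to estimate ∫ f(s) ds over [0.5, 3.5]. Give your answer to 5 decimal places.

h = 0.5, n = 6.
(h/3)·[y₀ + 4y₁ + 2y₂ + 4y₃ + 2y₄ + 4y₅ + y₆] = 0.166667·(29.26) = 4.87667.

4.87667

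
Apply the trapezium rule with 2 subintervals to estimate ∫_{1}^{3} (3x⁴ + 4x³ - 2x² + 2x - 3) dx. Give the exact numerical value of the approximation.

h = (3 − 1)/2 = 1.
Nodes x₀,…,x₂ = 1, 2, 3.
f(x) = 3x⁴ + 4x³ - 2x² + 2x - 3: f₀=4, f₁=73, f₂=336.
(h/2)·[f₀ + 2f₁ + f₂] = 0.5·(486) = 243.

243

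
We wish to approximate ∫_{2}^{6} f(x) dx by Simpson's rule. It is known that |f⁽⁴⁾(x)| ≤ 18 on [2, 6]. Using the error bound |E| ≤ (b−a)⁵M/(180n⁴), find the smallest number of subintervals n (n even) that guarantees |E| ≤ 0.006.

12

Need 18432/(180n⁴) ≤ 0.006.
n⁴ ≥ 18432/(180·0.006) = 17066.7 ⇒ n ≥ 11.4298, so the smallest even n is 12. (n must be even for Simpson's rule.)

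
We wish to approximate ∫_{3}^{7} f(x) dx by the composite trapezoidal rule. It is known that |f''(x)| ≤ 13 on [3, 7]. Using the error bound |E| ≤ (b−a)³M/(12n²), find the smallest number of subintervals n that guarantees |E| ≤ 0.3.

Need 832/(12n²) ≤ 0.3.
n² ≥ 832/(12·0.3) = 231.111 ⇒ n ≥ 15.2023, so the smallest n is 16.

16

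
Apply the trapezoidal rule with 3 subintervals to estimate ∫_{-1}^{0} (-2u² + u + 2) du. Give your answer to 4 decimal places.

0.7963

h = (0 − (-1))/3 = 0.333333.
Nodes u₀,…,u₃ = -1, -0.666667, -0.333333, 0.
f(u) = -2u² + u + 2: f₀=-1, f₁=0.444444, f₂=1.444444, f₃=2.
(h/2)·[f₀ + 2f₁ + 2f₂ + f₃] = 0.166667·(4.777778) = 0.7963.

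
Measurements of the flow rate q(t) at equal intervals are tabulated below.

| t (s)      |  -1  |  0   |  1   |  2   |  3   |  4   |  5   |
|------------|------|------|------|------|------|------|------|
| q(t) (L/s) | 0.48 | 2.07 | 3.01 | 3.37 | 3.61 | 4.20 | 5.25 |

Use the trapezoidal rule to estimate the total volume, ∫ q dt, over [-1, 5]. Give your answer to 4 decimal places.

19.1250

h = 1, n = 6.
(h/2)·[y₀ + 2y₁ + 2y₂ + 2y₃ + 2y₄ + 2y₅ + y₆] = 0.5·(38.25) = 19.1250.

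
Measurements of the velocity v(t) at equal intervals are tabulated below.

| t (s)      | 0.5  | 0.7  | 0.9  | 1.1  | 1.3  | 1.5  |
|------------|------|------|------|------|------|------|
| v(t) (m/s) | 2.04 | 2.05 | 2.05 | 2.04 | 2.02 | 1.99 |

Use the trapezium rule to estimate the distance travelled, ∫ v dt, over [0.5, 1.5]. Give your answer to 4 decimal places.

h = 0.2, n = 5.
(h/2)·[y₀ + 2y₁ + 2y₂ + 2y₃ + 2y₄ + y₅] = 0.1·(20.35) = 2.0350.

2.0350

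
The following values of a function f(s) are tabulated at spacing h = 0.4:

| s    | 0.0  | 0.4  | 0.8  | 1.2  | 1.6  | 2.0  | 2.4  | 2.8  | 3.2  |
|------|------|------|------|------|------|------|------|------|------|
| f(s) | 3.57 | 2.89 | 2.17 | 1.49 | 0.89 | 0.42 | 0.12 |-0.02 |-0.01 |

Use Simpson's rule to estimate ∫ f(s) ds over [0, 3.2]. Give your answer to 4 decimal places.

3.8720

h = 0.4, n = 8.
(h/3)·[y₀ + 4y₁ + 2y₂ + 4y₃ + 2y₄ + 4y₅ + 2y₆ + 4y₇ + y₈] = 0.133333·(29.04) = 3.8720.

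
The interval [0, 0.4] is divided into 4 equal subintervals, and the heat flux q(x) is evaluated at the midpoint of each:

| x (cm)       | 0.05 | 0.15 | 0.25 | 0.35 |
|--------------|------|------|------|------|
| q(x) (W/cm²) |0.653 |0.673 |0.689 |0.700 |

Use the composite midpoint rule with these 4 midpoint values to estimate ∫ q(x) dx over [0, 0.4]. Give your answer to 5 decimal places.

0.27150

h = 0.1, n = 4.
h·[y(m₁) + y(m₂) + y(m₃) + y(m₄)] = 0.1·(2.715) = 0.27150.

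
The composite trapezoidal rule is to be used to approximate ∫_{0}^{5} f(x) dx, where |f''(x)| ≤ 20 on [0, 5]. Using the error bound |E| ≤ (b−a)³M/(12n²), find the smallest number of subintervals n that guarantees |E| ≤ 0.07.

55

Need 2500/(12n²) ≤ 0.07.
n² ≥ 2500/(12·0.07) = 2976.19 ⇒ n ≥ 54.5545, so the smallest n is 55.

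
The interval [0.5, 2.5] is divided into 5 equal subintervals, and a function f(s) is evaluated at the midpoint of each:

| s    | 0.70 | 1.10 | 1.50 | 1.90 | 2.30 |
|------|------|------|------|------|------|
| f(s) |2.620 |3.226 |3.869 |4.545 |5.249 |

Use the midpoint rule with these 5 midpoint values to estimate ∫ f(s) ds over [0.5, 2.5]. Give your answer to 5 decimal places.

h = 0.4, n = 5.
h·[y(m₁) + y(m₂) + y(m₃) + y(m₄) + y(m₅)] = 0.4·(19.509) = 7.80360.

7.80360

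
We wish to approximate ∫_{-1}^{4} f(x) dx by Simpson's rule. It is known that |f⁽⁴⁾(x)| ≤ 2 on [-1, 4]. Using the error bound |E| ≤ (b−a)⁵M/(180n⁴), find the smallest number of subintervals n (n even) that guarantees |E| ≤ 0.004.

10

Need 6250/(180n⁴) ≤ 0.004.
n⁴ ≥ 6250/(180·0.004) = 8680.56 ⇒ n ≥ 9.6524, so the smallest even n is 10. (n must be even for Simpson's rule.)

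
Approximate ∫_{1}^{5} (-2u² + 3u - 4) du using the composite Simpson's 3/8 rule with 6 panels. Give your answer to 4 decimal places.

h = (5 − 1)/6 = 0.666667.
Nodes u₀,…,u₆ = 1, 1.666667, 2.333333, 3, 3.666667, 4.333333, 5.
f(u) = -2u² + 3u - 4: f₀=-3, f₁=-4.555556, f₂=-7.888889, f₃=-13, f₄=-19.888889, f₅=-28.555556, f₆=-39.
(3h/8)·[f₀ + 3f₁ + 3f₂ + 2f₃ + 3f₄ + 3f₅ + f₆] = 0.25·(-250.666667) = -62.6667.

-62.6667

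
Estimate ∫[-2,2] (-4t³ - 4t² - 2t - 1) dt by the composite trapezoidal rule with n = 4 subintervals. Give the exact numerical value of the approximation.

h = (2 − (-2))/4 = 1.
Nodes t₀,…,t₄ = -2, -1, 0, 1, 2.
f(t) = -4t³ - 4t² - 2t - 1: f₀=19, f₁=1, f₂=-1, f₃=-11, f₄=-53.
(h/2)·[f₀ + 2f₁ + 2f₂ + 2f₃ + f₄] = 0.5·(-56) = -28.

-28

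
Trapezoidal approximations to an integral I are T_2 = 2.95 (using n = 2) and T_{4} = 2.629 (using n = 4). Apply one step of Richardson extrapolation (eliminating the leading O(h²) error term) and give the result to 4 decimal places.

R = (4·T_{4} − T_2) / 3 = (4·2.629 − 2.95)/3 = (7.566)/3 = 2.5220.

2.5220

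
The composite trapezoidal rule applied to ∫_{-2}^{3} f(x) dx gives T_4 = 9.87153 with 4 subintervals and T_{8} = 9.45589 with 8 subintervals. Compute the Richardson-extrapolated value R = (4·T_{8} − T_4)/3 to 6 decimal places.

9.317343

R = (4·T_{8} − T_4) / 3 = (4·9.45589 − 9.87153)/3 = (27.95203)/3 = 9.317343.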